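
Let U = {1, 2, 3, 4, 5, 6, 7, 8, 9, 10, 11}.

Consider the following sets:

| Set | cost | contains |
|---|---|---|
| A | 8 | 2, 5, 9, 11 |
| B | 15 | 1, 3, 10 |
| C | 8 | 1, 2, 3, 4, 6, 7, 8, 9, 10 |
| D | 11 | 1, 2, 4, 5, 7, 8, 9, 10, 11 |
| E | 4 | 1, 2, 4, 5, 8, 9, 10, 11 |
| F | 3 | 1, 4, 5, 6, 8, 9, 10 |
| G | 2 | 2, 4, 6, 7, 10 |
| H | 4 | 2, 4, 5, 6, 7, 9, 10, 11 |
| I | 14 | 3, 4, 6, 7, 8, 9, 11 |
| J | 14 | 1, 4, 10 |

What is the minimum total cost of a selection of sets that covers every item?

C, E together cover every item (C ∪ E = {1, 2, 3, 4, 5, 6, 7, 8, 9, 10, 11}); total cost 8 + 4 = 12.
The greedy pick G, F, E, C costs 17; no covering selection beats 12.

12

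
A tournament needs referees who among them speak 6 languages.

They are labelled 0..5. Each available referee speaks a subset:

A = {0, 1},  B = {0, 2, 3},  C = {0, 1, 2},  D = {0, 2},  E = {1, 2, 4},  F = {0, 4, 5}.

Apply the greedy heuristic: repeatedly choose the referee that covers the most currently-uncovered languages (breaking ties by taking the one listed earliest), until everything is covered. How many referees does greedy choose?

3

Greedy: pick B (covers 3 new) → pick E (covers 2 new) → pick F (covers 1 new). Total picks: 3.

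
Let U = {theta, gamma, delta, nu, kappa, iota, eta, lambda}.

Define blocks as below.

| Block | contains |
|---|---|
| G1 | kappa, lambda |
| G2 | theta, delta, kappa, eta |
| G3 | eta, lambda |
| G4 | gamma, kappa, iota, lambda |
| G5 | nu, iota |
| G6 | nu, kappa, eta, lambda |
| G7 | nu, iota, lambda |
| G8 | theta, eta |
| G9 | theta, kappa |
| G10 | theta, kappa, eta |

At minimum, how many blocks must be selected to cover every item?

3

G2, G4, and G5 cover everything between them: the union {theta, gamma, delta, nu, kappa, iota, eta, lambda} is all of U.
Only G4 contains gamma, so G4 is forced; the remaining 4 items need at least 2 more blocks (each remaining block adds at most 3) — so at least 3 blocks are needed, and 3 is optimal.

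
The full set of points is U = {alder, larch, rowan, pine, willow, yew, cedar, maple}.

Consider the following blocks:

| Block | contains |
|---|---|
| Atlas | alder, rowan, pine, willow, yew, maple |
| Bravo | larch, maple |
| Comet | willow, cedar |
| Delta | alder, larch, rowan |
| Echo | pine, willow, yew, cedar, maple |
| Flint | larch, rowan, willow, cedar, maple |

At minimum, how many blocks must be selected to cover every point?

Atlas and Flint cover everything between them: the union {alder, larch, rowan, pine, willow, yew, cedar, maple} is all of U.
No single block has all 8 points (the largest, Atlas, has 6), so 2 is optimal.

2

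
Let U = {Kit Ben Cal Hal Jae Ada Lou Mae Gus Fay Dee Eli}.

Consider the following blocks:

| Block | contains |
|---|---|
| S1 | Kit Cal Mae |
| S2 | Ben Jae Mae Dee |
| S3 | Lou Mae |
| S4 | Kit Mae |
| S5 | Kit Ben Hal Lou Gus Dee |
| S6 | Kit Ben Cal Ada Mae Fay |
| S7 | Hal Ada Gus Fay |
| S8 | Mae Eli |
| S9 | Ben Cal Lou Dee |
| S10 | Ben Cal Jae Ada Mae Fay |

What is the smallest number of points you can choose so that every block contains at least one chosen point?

3

The 3 points {Ben, Hal, Mae} hit every block.
The blocks S7, S8, S9 are pairwise disjoint, so any hitting set needs a separate point for each — at least 3. Hence 3 is optimal.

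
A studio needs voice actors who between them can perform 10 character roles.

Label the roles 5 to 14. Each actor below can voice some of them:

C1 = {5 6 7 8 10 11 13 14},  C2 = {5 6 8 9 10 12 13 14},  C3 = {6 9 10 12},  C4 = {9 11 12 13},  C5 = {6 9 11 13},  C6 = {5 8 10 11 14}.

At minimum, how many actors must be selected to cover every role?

C1 and C2 together: C1 ∪ C2 = {5, 6, 7, 8, 9, 10, 11, 12, 13, 14} — every role is covered.
No single actor has all 10 roles (the largest, C1, has 8), so 2 is optimal.

2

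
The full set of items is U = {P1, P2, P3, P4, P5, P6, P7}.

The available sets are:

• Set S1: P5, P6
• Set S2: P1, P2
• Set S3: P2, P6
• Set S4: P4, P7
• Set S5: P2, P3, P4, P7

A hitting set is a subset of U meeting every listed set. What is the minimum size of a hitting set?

Take H = {P1, P4, P6}. Each listed set contains at least one of these, so H is a hitting set of size 3.
The sets S1, S2, S4 are pairwise disjoint, so any hitting set needs a separate item for each — at least 3. Hence 3 is optimal.

3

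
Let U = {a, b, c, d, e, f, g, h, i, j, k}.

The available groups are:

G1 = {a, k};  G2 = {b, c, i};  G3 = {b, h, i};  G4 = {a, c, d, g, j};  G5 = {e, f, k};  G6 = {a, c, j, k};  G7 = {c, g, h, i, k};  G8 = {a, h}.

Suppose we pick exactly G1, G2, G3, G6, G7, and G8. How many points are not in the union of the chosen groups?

Union of G1, G2, G3, G6, G7, G8 = {a, b, c, g, h, i, j, k}.
Not covered: d, e, f — 3 points.

3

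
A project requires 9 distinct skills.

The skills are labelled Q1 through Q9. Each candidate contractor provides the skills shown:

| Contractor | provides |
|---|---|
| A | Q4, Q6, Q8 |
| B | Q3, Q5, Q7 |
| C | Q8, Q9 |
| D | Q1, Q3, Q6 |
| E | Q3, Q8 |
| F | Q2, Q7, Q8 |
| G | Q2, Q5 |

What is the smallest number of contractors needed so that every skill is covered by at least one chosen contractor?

5

Take {A, B, C, D, G}. Their union is {Q1, Q2, Q3, Q4, Q5, Q6, Q7, Q8, Q9}, which is all 9 skills.
No 4 of the 7 contractors cover everything (all 35 combinations miss at least one skill), so 5 is optimal.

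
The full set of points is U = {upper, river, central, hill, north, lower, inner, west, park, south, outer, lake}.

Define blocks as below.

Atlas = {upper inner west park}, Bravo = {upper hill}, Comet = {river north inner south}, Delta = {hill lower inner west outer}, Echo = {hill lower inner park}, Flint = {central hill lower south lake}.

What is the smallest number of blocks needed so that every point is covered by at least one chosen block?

Atlas, Comet, Delta, and Flint cover everything between them: the union {upper, river, central, hill, north, lower, inner, west, park, south, outer, lake} is all of U.
Only Delta contains outer, so Delta is forced; the remaining 7 points need at least 3 more blocks (each remaining block adds at most 3) — so at least 4 blocks are needed, and 4 is optimal.

4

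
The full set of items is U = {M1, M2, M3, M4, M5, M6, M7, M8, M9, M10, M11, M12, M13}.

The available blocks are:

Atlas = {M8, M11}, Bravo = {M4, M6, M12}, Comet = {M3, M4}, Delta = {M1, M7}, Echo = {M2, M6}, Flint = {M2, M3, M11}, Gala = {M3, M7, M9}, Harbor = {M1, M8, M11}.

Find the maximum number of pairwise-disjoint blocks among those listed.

4

Atlas, Comet, Delta, Echo are pairwise disjoint (Atlas={M8,M11}; Comet={M3,M4}; Delta={M1,M7}; Echo={M2,M6}).
Every remaining block overlaps one of these, and no 5 of the listed blocks are pairwise disjoint, so 4 is the maximum.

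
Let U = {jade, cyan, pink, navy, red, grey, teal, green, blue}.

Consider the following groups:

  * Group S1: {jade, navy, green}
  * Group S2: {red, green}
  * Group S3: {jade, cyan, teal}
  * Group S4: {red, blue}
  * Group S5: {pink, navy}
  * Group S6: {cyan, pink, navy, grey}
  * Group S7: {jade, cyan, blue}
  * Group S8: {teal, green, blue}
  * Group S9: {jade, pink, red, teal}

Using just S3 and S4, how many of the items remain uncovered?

4

Union of S3, S4 = {jade, cyan, red, teal, blue}.
Not covered: pink, navy, grey, green — 4 items.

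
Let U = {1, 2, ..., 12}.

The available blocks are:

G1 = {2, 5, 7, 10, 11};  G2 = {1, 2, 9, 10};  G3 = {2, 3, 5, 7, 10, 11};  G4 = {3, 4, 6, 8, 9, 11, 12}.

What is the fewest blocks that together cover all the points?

G2 and G3 and G4 together: G2 ∪ G3 ∪ G4 = {1, 2, 3, 4, 5, 6, 7, 8, 9, 10, 11, 12} — every point is covered.
Only G2 contains 1, so G2 is forced; the remaining 8 points need at least 2 more blocks (each remaining block adds at most 6) — so at least 3 blocks are needed, and 3 is optimal.

3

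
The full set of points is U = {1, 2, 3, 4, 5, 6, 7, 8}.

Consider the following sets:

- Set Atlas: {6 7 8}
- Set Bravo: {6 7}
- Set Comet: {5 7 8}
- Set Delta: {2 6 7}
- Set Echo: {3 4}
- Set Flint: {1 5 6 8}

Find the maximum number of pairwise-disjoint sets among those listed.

Bravo, Echo are pairwise disjoint (Bravo={6,7}; Echo={3,4}).
Every remaining set overlaps one of these, and no 3 of the listed sets are pairwise disjoint, so 2 is the maximum.

2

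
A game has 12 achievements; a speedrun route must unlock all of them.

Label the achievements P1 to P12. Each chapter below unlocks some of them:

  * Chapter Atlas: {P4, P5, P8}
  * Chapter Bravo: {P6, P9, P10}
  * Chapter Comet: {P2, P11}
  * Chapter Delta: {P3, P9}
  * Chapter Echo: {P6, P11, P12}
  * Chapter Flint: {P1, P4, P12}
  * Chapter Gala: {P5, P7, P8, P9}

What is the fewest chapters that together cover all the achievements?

Bravo and Comet and Delta and Flint and Gala together: Bravo ∪ Comet ∪ Delta ∪ Flint ∪ Gala = {P1, P2, P3, P4, P5, P6, P7, P8, P9, P10, P11, P12} — every achievement is covered.
Only Delta contains P3, so Delta is forced; the remaining 10 achievements need at least 4 more chapters (each remaining chapter adds at most 3) — so at least 5 chapters are needed, and 5 is optimal.

5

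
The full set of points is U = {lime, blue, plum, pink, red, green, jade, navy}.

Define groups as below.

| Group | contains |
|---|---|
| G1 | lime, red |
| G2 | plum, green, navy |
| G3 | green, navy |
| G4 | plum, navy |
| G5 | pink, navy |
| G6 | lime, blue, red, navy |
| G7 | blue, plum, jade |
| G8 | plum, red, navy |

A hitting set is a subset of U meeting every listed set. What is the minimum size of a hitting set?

The 3 points {plum, red, navy} hit every group.
The groups G1, G5, G7 are pairwise disjoint, so any hitting set needs a separate point for each — at least 3. Hence 3 is optimal.

3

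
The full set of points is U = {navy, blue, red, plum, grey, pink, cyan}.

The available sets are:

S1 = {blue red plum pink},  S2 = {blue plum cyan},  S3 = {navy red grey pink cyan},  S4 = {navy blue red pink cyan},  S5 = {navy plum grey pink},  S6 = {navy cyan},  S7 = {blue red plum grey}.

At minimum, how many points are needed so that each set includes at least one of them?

The 2 points {plum, cyan} hit every set.
The sets S1, S6 are pairwise disjoint, so any hitting set needs a separate point for each — at least 2. Hence 2 is optimal.

2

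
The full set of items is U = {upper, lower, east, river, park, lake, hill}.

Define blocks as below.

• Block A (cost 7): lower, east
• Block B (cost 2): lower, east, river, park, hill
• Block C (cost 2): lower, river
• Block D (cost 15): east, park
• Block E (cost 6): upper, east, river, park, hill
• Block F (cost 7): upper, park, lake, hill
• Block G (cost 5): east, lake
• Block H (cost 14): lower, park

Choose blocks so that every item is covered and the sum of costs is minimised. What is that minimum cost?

9

B, F together cover every item (B ∪ F = {upper, lower, east, river, park, lake, hill}); total cost 2 + 7 = 9.
No covering selection has total cost below 9.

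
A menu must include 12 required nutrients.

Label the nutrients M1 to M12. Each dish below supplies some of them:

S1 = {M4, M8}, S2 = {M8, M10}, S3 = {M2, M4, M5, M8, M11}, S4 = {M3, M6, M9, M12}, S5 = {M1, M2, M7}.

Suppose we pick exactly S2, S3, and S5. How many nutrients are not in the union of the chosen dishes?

4

Union of S2, S3, S5 = {M1, M2, M4, M5, M7, M8, M10, M11}.
Not covered: M3, M6, M9, M12 — 4 nutrients.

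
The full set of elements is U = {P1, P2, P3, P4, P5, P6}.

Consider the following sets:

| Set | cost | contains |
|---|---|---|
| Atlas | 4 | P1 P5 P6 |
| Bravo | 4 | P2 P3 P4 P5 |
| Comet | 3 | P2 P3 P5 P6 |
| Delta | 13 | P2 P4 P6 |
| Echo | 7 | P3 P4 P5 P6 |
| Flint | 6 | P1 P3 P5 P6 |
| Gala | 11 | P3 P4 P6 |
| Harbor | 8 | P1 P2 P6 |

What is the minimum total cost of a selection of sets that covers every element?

8

Atlas, Bravo together cover every element (Atlas ∪ Bravo = {P1, P2, P3, P4, P5, P6}); total cost 4 + 4 = 8.
The greedy pick Comet, Atlas, Bravo costs 11; no covering selection beats 8.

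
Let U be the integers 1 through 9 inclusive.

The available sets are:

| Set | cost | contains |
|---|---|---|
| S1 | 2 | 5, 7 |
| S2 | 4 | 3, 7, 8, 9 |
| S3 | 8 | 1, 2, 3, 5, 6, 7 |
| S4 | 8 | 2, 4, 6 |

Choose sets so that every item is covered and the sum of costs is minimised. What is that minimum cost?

20

S2, S3, S4 together cover every item (S2 ∪ S3 ∪ S4 = {1, 2, 3, 4, 5, 6, 7, 8, 9}); total cost 4 + 8 + 8 = 20.
The greedy pick S1, S2, S3, S4 costs 22; no covering selection beats 20.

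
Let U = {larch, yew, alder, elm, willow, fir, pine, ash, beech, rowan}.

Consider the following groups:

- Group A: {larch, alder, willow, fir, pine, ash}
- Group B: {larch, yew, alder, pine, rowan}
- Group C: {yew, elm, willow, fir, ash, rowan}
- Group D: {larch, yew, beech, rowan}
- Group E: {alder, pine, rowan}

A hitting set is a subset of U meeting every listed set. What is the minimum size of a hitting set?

Take H = {yew, alder}. Each listed group contains at least one of these, so H is a hitting set of size 2.
No single point lies in every group, so at least 2 are needed and 2 is optimal.

2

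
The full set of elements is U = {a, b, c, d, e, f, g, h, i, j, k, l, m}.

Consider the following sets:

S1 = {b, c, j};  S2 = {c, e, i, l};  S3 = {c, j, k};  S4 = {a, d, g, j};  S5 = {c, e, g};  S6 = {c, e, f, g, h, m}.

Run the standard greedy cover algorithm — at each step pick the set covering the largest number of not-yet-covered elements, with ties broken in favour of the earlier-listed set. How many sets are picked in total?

Greedy: pick S6 (covers 6 new) → pick S4 (covers 3 new) → pick S2 (covers 2 new) → pick S1 (covers 1 new) → pick S3 (covers 1 new). Total picks: 5.

5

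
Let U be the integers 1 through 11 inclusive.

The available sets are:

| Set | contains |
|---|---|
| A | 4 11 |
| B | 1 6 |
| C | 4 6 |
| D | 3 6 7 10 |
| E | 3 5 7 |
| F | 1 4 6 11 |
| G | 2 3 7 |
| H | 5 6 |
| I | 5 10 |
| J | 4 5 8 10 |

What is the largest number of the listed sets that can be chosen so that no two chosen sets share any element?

4

A, B, G, I are pairwise disjoint (A={4,11}; B={1,6}; G={2,3,7}; I={5,10}).
Every remaining set overlaps one of these, and no 5 of the listed sets are pairwise disjoint, so 4 is the maximum.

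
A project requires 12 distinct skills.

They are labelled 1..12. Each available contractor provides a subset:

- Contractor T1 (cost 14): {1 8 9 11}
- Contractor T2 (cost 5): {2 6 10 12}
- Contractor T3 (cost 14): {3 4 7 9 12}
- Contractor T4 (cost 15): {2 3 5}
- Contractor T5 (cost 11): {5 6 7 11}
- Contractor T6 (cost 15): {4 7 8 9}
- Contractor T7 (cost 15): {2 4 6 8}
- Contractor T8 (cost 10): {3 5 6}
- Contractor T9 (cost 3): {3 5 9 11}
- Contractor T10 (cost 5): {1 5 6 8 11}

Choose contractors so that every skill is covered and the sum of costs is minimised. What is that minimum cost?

24

T2, T3, T10 together cover every skill (T2 ∪ T3 ∪ T10 = {1, 2, 3, 4, 5, 6, 7, 8, 9, 10, 11, 12}); total cost 5 + 14 + 5 = 24.
The greedy pick T9, T2, T10, T3 costs 27; no covering selection beats 24.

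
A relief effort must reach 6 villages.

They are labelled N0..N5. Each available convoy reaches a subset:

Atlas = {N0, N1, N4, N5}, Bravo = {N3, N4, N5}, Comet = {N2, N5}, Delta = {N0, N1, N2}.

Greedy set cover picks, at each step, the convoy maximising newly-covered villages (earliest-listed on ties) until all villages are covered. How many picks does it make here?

Greedy: pick Atlas (covers 4 new) → pick Bravo (covers 1 new) → pick Comet (covers 1 new). Total picks: 3.
(The true minimum cover uses only 2 convoys, so greedy is not optimal here.)

3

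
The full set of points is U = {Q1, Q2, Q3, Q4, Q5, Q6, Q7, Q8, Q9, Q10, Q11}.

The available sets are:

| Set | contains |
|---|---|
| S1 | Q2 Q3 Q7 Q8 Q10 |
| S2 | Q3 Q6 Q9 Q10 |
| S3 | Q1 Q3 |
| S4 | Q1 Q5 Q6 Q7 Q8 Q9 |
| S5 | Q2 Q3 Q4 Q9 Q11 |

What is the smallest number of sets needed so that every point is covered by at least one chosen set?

3

Take {S2, S4, S5}. Their union is {Q1, Q2, Q3, Q4, Q5, Q6, Q7, Q8, Q9, Q10, Q11}, which is all 11 points.
Only S5 contains Q4, so S5 is forced; the remaining 6 points need at least 2 more sets (each remaining set adds at most 5) — so at least 3 sets are needed, and 3 is optimal.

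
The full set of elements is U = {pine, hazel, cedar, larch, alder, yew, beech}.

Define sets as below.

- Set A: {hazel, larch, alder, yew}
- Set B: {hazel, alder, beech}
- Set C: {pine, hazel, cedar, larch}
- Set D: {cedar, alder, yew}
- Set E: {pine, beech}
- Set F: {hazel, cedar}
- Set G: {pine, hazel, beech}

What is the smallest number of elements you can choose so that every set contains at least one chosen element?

Take H = {cedar, larch, beech}. Each listed set contains at least one of these, so H is a hitting set of size 3.
No choice of 2 elements meets every set, so 3 is the minimum.

3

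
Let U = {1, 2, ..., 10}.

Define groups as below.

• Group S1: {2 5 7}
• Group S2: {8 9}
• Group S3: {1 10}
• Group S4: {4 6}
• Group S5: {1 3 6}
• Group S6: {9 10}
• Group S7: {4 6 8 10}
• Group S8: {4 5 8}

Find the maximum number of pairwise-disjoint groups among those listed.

4

S1, S2, S3, S4 are pairwise disjoint (S1={2,5,7}; S2={8,9}; S3={1,10}; S4={4,6}).
Every remaining group overlaps one of these, and no 5 of the listed groups are pairwise disjoint, so 4 is the maximum.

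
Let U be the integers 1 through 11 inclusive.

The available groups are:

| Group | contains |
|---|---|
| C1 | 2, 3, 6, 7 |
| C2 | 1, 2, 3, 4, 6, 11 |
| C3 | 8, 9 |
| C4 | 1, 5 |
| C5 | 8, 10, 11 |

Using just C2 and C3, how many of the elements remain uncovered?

Union of C2, C3 = {1, 2, 3, 4, 6, 8, 9, 11}.
Not covered: 5, 7, 10 — 3 elements.

3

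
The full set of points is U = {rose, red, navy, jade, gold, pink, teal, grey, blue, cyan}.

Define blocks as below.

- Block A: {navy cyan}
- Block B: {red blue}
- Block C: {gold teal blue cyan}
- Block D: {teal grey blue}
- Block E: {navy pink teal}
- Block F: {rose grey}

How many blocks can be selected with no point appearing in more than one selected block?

3

A, B, F are pairwise disjoint (A={navy,cyan}; B={red,blue}; F={rose,grey}).
Every remaining block overlaps one of these, and no 4 of the listed blocks are pairwise disjoint, so 3 is the maximum.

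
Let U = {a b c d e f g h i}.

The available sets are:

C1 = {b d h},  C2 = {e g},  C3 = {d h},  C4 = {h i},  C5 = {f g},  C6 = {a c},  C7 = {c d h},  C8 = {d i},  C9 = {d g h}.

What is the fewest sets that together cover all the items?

5

C1 and C2 and C5 and C6 and C8 together: C1 ∪ C2 ∪ C5 ∪ C6 ∪ C8 = {a, b, c, d, e, f, g, h, i} — every item is covered.
No 4 of the 9 sets cover everything (all 126 combinations miss at least one item), so 5 is optimal.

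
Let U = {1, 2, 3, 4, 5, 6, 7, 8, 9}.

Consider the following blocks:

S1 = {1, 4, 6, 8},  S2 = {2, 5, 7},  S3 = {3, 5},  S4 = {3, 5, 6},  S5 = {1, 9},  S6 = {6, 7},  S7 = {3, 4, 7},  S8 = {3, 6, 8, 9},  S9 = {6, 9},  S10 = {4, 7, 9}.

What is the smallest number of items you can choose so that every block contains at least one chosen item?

4

The 4 items {1, 5, 7, 9} hit every block.
No choice of 3 items meets every block, so 4 is the minimum.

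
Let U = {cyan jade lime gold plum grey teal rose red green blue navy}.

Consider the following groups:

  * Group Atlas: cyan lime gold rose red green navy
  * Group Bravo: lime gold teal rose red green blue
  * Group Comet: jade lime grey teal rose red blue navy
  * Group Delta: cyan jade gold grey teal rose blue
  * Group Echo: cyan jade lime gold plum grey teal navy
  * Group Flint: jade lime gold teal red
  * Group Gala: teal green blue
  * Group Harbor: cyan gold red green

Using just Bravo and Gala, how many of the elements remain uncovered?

5

Union of Bravo, Gala = {lime, gold, teal, rose, red, green, blue}.
Not covered: cyan, jade, plum, grey, navy — 5 elements.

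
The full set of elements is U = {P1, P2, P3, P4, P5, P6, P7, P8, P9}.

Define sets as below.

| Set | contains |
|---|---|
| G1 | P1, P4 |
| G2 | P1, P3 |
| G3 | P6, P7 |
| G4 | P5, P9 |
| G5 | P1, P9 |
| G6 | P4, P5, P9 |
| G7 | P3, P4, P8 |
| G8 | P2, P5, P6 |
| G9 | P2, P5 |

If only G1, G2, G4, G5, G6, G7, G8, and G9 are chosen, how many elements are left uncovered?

Union of G1, G2, G4, G5, G6, G7, G8, G9 = {P1, P2, P3, P4, P5, P6, P8, P9}.
Not covered: P7 — 1 element.

1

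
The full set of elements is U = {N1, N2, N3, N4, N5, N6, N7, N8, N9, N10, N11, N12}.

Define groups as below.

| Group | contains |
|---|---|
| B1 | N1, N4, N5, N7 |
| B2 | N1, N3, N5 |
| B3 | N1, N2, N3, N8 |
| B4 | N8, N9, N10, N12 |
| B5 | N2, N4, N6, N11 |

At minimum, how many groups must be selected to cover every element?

4

B1, B2, B4, and B5 cover everything between them: the union {N1, N2, N3, N4, N5, N6, N7, N8, N9, N10, N11, N12} is all of U.
No 3 of the 5 groups cover everything (all 10 combinations miss at least one element), so 4 is optimal.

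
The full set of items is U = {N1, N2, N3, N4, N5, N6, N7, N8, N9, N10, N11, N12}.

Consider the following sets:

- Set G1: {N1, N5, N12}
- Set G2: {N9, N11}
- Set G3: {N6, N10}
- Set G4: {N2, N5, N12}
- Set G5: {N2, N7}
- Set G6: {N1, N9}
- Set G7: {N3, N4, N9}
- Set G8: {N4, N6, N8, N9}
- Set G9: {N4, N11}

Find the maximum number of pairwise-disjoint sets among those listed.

G3, G4, G6, G9 are pairwise disjoint (G3={N6,N10}; G4={N2,N5,N12}; G6={N1,N9}; G9={N4,N11}).
Every remaining set overlaps one of these, and no 5 of the listed sets are pairwise disjoint, so 4 is the maximum.

4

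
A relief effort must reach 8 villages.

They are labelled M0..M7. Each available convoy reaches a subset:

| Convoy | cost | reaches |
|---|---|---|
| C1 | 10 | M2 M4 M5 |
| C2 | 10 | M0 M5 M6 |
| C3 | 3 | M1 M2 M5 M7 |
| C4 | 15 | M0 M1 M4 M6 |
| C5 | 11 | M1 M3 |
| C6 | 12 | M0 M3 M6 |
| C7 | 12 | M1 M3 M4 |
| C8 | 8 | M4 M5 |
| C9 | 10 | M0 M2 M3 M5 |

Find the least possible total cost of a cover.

C3, C6, C8 together cover every village (C3 ∪ C6 ∪ C8 = {M0, M1, M2, M3, M4, M5, M6, M7}); total cost 3 + 12 + 8 = 23.
No covering selection has total cost below 23.

23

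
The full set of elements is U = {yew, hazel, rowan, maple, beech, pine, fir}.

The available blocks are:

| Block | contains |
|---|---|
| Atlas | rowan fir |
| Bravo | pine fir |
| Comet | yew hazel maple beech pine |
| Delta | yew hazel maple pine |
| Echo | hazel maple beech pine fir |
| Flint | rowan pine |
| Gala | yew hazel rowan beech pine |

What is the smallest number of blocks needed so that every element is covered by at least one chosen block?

2

Atlas and Comet together: Atlas ∪ Comet = {yew, hazel, rowan, maple, beech, pine, fir} — every element is covered.
No single block has all 7 elements (the largest, Comet, has 5), so 2 is optimal.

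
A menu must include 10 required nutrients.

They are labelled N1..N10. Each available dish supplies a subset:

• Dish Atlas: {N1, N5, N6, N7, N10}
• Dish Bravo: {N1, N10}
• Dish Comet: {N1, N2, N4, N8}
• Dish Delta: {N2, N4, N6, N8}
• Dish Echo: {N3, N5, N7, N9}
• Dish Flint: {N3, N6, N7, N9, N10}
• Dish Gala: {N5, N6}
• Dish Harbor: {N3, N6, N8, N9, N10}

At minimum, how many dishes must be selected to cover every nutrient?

3

Take {Comet, Echo, Harbor}. Their union is {N1, N2, N3, N4, N5, N6, N7, N8, N9, N10}, which is all 10 nutrients.
No 2 of the 8 dishes cover everything (all 28 combinations miss at least one nutrient), so 3 is optimal.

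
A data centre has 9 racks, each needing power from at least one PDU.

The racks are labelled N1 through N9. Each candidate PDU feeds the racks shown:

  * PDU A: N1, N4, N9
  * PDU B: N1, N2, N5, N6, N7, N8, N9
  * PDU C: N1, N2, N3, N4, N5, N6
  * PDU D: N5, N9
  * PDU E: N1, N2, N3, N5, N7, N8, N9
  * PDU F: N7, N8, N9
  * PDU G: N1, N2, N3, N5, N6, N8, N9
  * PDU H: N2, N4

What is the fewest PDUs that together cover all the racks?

C and F together: C ∪ F = {N1, N2, N3, N4, N5, N6, N7, N8, N9} — every rack is covered.
No single PDU has all 9 racks (the largest, B, has 7), so 2 is optimal.

2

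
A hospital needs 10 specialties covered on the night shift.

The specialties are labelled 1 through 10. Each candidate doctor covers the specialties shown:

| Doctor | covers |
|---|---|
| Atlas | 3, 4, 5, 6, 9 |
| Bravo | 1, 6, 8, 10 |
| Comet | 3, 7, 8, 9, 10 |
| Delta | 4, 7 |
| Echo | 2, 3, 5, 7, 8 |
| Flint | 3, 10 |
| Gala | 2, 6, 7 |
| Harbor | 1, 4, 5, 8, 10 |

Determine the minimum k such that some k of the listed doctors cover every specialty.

3

Atlas and Gala and Harbor together: Atlas ∪ Gala ∪ Harbor = {1, 2, 3, 4, 5, 6, 7, 8, 9, 10} — every specialty is covered.
No 2 of the 8 doctors cover everything (all 28 combinations miss at least one specialty), so 3 is optimal.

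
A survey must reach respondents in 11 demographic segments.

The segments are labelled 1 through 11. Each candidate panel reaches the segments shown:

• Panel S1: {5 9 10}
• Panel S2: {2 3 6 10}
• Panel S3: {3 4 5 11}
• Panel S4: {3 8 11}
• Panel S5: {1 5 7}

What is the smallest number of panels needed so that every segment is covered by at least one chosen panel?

S1 and S2 and S3 and S4 and S5 together: S1 ∪ S2 ∪ S3 ∪ S4 ∪ S5 = {1, 2, 3, 4, 5, 6, 7, 8, 9, 10, 11} — every segment is covered.
No 4 of the 5 panels cover everything (all 5 combinations miss at least one segment), so 5 is optimal.

5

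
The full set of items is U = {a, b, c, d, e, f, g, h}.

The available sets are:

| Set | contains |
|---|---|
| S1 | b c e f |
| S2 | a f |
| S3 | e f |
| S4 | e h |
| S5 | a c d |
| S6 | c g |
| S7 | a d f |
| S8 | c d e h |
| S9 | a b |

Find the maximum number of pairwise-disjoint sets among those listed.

S4, S6, S9 are pairwise disjoint (S4={e,h}; S6={c,g}; S9={a,b}).
Every remaining set overlaps one of these, and no 4 of the listed sets are pairwise disjoint, so 3 is the maximum.

3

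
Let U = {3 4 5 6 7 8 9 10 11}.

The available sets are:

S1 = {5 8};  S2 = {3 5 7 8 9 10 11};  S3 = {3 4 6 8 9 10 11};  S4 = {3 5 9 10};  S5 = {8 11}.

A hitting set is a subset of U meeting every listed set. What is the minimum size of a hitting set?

Take H = {3, 8}. Each listed set contains at least one of these, so H is a hitting set of size 2.
The sets S4, S5 are pairwise disjoint, so any hitting set needs a separate element for each — at least 2. Hence 2 is optimal.

2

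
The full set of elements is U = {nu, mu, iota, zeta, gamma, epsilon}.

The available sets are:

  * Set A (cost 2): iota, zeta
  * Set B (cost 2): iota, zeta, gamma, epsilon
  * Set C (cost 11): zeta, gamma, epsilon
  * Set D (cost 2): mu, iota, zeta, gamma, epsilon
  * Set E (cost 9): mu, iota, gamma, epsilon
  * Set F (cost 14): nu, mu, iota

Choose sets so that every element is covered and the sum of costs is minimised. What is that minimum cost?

D, F together cover every element (D ∪ F = {nu, mu, iota, zeta, gamma, epsilon}); total cost 2 + 14 = 16.
No covering selection has total cost below 16.

16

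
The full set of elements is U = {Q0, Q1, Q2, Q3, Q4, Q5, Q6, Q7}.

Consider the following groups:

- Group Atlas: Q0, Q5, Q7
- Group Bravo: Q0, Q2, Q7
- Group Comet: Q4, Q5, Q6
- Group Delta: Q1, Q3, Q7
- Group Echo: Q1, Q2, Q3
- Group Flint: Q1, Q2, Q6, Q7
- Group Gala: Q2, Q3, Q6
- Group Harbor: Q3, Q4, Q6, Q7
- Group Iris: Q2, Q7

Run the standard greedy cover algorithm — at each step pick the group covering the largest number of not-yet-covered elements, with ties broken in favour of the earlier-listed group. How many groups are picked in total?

Greedy: pick Flint (covers 4 new) → pick Atlas (covers 2 new) → pick Harbor (covers 2 new). Total picks: 3.

3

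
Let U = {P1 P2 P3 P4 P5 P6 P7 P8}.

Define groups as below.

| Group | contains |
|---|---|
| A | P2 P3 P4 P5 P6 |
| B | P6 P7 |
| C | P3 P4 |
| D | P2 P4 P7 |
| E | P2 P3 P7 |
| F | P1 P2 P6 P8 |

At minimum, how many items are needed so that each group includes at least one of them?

The 3 items {P2, P4, P6} hit every group.
No choice of 2 items meets every group, so 3 is the minimum.

3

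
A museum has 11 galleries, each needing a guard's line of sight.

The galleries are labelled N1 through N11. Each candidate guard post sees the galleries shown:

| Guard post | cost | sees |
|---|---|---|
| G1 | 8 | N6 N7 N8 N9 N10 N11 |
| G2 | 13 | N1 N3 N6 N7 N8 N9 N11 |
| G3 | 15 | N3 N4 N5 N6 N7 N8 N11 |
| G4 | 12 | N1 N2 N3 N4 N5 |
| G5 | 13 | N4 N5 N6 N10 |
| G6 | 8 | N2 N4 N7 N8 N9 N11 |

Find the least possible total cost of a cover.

G1, G4 together cover every gallery (G1 ∪ G4 = {N1, N2, N3, N4, N5, N6, N7, N8, N9, N10, N11}); total cost 8 + 12 = 20.
No covering selection has total cost below 20.

20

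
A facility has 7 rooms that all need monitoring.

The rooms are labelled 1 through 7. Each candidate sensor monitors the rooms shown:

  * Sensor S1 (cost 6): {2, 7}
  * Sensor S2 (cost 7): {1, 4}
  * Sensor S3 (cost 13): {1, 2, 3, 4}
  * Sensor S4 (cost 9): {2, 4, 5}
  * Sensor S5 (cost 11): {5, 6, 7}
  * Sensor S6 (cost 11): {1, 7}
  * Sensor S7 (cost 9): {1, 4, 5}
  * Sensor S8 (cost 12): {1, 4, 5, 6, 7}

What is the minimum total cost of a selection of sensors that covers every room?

S3, S5 together cover every room (S3 ∪ S5 = {1, 2, 3, 4, 5, 6, 7}); total cost 13 + 11 = 24.
The greedy pick S8, S1, S3 costs 31; no covering selection beats 24.

24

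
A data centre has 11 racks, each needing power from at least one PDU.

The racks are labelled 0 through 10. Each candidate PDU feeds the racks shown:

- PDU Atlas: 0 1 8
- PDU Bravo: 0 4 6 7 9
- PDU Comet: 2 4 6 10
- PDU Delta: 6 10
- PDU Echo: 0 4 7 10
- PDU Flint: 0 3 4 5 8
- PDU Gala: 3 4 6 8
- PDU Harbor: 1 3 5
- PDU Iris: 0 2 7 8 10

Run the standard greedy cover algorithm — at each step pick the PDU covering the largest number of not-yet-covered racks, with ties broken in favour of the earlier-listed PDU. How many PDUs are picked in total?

4

Greedy: pick Bravo (covers 5 new) → pick Flint (covers 3 new) → pick Comet (covers 2 new) → pick Atlas (covers 1 new). Total picks: 4.
(The true minimum cover uses only 3 PDUs, so greedy is not optimal here.)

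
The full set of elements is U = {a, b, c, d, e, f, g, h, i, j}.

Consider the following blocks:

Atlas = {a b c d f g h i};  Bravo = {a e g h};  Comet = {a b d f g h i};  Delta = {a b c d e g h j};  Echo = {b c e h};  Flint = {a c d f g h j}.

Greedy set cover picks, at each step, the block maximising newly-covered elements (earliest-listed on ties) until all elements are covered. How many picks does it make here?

Greedy: pick Atlas (covers 8 new) → pick Delta (covers 2 new). Total picks: 2.

2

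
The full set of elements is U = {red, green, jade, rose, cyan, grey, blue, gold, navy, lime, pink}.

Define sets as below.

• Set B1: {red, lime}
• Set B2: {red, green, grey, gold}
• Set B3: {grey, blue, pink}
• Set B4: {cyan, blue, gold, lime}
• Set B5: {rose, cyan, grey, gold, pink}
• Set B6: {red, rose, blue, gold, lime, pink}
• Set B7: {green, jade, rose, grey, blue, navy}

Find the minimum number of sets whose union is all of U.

3

B4, B6, and B7 cover everything between them: the union {red, green, jade, rose, cyan, grey, blue, gold, navy, lime, pink} is all of U.
Only B7 contains jade, so B7 is forced; the remaining 5 elements need at least 2 more sets (each remaining set adds at most 4) — so at least 3 sets are needed, and 3 is optimal.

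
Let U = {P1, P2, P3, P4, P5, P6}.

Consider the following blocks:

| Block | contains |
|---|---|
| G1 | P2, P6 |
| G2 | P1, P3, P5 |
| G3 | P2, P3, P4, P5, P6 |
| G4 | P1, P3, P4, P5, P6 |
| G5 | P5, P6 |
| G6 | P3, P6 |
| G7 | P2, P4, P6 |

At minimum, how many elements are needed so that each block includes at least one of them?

2

Take H = {P1, P6}. Each listed block contains at least one of these, so H is a hitting set of size 2.
The blocks G1, G2 are pairwise disjoint, so any hitting set needs a separate element for each — at least 2. Hence 2 is optimal.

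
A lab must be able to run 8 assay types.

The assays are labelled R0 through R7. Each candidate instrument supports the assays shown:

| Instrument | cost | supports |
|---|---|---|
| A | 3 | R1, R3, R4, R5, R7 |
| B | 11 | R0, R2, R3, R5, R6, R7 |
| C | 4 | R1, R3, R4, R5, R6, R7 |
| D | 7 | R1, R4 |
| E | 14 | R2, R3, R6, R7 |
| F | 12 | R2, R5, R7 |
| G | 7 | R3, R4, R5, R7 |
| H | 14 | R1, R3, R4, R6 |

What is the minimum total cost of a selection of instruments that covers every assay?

A, B together cover every assay (A ∪ B = {R0, R1, R2, R3, R4, R5, R6, R7}); total cost 3 + 11 = 14.
No covering selection has total cost below 14.

14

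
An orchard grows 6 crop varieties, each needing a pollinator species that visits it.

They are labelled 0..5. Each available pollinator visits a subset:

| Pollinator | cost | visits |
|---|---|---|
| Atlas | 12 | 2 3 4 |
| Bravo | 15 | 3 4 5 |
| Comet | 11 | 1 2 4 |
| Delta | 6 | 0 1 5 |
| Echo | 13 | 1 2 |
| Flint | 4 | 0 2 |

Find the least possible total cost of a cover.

18

Atlas, Delta together cover every variety (Atlas ∪ Delta = {0, 1, 2, 3, 4, 5}); total cost 12 + 6 = 18.
No covering selection has total cost below 18.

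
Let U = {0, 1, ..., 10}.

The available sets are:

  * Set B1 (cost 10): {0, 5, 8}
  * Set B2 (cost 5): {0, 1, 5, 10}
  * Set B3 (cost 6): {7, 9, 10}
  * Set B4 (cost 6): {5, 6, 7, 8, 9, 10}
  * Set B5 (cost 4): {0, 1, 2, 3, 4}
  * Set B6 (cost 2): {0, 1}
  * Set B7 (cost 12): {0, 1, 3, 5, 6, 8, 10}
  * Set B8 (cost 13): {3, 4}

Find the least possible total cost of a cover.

10

B4, B5 together cover every element (B4 ∪ B5 = {0, 1, 2, 3, 4, 5, 6, 7, 8, 9, 10}); total cost 6 + 4 = 10.
No covering selection has total cost below 10.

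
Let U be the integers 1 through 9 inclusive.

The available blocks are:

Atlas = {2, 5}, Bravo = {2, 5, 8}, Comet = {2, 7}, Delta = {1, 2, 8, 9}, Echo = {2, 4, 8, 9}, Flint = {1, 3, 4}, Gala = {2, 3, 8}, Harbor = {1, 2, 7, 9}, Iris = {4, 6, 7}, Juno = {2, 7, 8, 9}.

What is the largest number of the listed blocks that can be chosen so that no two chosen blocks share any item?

Gala, Iris are pairwise disjoint (Gala={2,3,8}; Iris={4,6,7}).
Every remaining block overlaps one of these, and no 3 of the listed blocks are pairwise disjoint, so 2 is the maximum.

2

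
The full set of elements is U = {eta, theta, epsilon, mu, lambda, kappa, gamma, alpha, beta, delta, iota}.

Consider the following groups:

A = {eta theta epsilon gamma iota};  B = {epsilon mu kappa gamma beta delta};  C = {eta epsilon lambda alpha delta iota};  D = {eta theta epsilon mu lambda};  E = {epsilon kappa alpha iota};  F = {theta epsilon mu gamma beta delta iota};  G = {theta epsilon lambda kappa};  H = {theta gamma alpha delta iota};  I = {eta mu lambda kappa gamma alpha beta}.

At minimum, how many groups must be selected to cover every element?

Take {F, I}. Their union is {eta, theta, epsilon, mu, lambda, kappa, gamma, alpha, beta, delta, iota}, which is all 11 elements.
No single group has all 11 elements (the largest, F, has 7), so 2 is optimal.

2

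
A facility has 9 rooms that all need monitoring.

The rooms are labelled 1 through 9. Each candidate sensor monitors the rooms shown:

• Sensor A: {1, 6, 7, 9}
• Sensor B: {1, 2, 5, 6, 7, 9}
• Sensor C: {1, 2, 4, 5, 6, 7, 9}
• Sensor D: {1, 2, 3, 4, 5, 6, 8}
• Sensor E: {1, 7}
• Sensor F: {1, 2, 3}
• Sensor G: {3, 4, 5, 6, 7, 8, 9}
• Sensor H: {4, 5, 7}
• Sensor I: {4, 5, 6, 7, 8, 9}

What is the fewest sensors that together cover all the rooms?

2

F and I together: F ∪ I = {1, 2, 3, 4, 5, 6, 7, 8, 9} — every room is covered.
No single sensor has all 9 rooms (the largest, C, has 7), so 2 is optimal.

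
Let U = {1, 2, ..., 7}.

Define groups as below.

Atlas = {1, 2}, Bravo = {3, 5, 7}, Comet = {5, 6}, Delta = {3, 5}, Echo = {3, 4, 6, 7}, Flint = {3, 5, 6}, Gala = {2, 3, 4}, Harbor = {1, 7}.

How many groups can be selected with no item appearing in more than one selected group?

Comet, Gala, Harbor are pairwise disjoint (Comet={5,6}; Gala={2,3,4}; Harbor={1,7}).
Every remaining group overlaps one of these, and no 4 of the listed groups are pairwise disjoint, so 3 is the maximum.

3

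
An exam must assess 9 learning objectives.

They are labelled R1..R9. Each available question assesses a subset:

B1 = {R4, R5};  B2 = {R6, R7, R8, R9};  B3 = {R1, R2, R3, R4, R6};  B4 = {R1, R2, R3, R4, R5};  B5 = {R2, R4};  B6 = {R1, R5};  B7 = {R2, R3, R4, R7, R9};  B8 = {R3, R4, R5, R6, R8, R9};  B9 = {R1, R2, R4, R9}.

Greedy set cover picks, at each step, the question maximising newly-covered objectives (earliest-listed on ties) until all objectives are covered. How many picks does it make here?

3

Greedy: pick B8 (covers 6 new) → pick B3 (covers 2 new) → pick B2 (covers 1 new). Total picks: 3.
(The true minimum cover uses only 2 questions, so greedy is not optimal here.)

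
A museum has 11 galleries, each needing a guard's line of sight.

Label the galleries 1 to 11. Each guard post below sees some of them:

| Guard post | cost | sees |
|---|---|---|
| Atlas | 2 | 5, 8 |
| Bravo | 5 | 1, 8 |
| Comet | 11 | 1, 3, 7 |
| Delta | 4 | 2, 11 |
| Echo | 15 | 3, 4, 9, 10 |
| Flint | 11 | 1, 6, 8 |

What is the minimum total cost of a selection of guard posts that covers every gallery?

43

Atlas, Comet, Delta, Echo, Flint together cover every gallery (Atlas ∪ Comet ∪ Delta ∪ Echo ∪ Flint = {1, 2, 3, 4, 5, 6, 7, 8, 9, 10, 11}); total cost 2 + 11 + 4 + 15 + 11 = 43.
No covering selection has total cost below 43.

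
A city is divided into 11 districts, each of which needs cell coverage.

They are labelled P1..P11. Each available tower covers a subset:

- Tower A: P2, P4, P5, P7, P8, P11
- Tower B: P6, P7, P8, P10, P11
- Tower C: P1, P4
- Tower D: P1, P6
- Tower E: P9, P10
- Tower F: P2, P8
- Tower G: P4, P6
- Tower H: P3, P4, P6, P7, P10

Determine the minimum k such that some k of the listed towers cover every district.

4

Take {A, D, E, H}. Their union is {P1, P2, P3, P4, P5, P6, P7, P8, P9, P10, P11}, which is all 11 districts.
No 3 of the 8 towers cover everything (all 56 combinations miss at least one district), so 4 is optimal.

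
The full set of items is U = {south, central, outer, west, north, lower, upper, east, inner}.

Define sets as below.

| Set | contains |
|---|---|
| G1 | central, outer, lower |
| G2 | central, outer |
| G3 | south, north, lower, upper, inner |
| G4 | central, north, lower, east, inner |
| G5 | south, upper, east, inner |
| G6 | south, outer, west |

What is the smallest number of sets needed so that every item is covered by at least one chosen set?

G4, G5, and G6 cover everything between them: the union {south, central, outer, west, north, lower, upper, east, inner} is all of U.
Only G6 contains west, so G6 is forced; the remaining 6 items need at least 2 more sets (each remaining set adds at most 5) — so at least 3 sets are needed, and 3 is optimal.

3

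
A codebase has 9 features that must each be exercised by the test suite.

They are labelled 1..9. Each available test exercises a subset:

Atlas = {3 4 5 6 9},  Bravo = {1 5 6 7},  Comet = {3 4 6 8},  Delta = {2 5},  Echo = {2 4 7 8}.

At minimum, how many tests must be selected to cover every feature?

Atlas and Bravo and Echo together: Atlas ∪ Bravo ∪ Echo = {1, 2, 3, 4, 5, 6, 7, 8, 9} — every feature is covered.
Only Bravo contains 1, so Bravo is forced; the remaining 5 features need at least 2 more tests (each remaining test adds at most 3) — so at least 3 tests are needed, and 3 is optimal.

3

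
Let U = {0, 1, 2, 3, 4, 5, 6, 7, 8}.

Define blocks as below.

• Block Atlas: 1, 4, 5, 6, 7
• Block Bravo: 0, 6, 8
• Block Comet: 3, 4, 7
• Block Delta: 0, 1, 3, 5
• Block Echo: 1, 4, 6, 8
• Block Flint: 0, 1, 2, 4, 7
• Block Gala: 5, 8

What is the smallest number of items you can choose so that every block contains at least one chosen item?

3

H = {3, 7, 8} meets every block (each contains at least one member of H), and |H| = 3.
No choice of 2 items meets every block, so 3 is the minimum.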